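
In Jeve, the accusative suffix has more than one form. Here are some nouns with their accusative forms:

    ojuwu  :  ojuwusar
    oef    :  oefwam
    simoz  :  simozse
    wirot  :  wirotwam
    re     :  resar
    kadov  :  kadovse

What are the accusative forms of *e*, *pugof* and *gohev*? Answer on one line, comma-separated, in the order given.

The suffix is conditioned by the final sound: -wam when the stem ends in a voiceless consonant (*oef*, *wirot*); -se when the stem ends in a voiced consonant (*simoz*, *kadov*); -sar when the stem ends in a vowel (*ojuwu*, *re*).
*e*: final sound = /e/, a vowel → -sar → *esar*.
Since the final sound of *pugof* is /f/ (a voiceless consonant), it takes -wam, giving *pugofwam*.
The final sound of *gohev* is /v/, which is a voiced consonant, so the suffix is -se, giving *gohevse*.

esar, pugofwam, gohevse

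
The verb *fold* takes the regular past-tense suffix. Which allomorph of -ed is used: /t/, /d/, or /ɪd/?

The stem *fold* ends in /t/ or /d/.
The -ed suffix is realized as /ɪd/ after /t, d/; as /t/ after other voiceless consonants; and as /d/ after other voiced sounds.
So -ed on *fold* is pronounced /ɪd/.

/ɪd/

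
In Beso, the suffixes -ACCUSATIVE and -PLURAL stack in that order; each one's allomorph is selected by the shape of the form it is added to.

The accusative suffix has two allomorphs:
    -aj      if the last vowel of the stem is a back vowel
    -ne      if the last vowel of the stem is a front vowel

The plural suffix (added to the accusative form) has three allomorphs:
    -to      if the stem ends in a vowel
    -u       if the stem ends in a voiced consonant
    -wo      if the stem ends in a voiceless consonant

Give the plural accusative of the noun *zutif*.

zutifneto

The last vowel of *zutif* is /i/, which is a front vowel, so the accusative suffix is -ne, giving *zutifne*.
Since the final sound of the accusative form *zutifne* is /e/ (a vowel), it takes -to, giving *zutifneto*.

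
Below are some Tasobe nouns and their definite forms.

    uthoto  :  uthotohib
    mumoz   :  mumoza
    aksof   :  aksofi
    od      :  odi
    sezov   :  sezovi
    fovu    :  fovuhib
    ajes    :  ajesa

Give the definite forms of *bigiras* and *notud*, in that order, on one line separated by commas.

bigirasa, notudi

The suffix is conditioned by the final sound: -a when the stem ends in a sibilant (*mumoz*, *ajes*); -i when the stem ends in a non-sibilant consonant (*aksof*, *od*, *sezov*); -hib when the stem ends in a vowel (*uthoto*, *fovu*).
The final sound of *bigiras* is /s/, which is a sibilant, so the suffix is -a, giving *bigirasa*.
*notud*: final sound = /d/, a non-sibilant consonant → -i → *notudi*.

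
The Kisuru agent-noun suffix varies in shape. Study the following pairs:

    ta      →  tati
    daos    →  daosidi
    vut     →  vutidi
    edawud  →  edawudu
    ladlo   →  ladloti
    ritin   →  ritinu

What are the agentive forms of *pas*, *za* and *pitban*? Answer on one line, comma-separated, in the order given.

pasidi, zati, pitbanu

The alternation tracks the final sound of the stem — -idi when the stem ends in a voiceless consonant (*daos*, *vut*); -u when the stem ends in a voiced consonant (*edawud*, *ritin*); -ti when the stem ends in a vowel (*ta*, *ladlo*).
*pas* — final sound /s/ (a voiceless consonant) → -idi → *pasidi*.
Since the final sound of *za* is /a/ (a vowel), it takes -ti, giving *zati*.
Since the final sound of *pitban* is /n/ (a voiced consonant), it takes -u, giving *pitbanu*.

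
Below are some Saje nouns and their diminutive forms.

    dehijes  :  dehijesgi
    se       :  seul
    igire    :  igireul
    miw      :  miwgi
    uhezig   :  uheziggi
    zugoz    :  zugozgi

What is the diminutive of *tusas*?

tusasgi

The suffix is conditioned by the final sound: -gi when the stem ends in a consonant (*dehijes*, *miw*, *uhezig*, *zugoz*); -ul when the stem ends in a vowel (*se*, *igire*).
Since the final sound of *tusas* is /s/ (a consonant), it takes -gi, giving *tusasgi*.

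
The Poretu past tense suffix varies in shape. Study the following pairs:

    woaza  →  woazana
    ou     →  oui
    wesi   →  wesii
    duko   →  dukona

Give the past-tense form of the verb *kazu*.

kazui

The pattern is height harmony: -i when the last vowel of the stem is a high vowel (*ou*, *wesi*); -na when the last vowel of the stem is a non-high vowel (*woaza*, *duko*).
*kazu* — last vowel /u/ (a high vowel) → -i → *kazui*.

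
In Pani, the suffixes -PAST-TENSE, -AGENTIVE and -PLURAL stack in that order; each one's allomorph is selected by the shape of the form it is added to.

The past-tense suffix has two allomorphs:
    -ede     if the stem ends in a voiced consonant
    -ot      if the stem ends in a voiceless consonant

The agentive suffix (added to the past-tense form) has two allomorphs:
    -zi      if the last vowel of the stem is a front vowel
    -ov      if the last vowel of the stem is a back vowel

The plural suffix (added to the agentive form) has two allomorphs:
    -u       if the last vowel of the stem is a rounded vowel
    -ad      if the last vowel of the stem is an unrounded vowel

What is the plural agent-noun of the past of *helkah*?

helkahotovu

*helkah* — final consonant /h/ (voiceless) → -ot → *helkahot*.
The past-tense form *helkahot* — last vowel /o/ (a back vowel) → -ov → *helkahotov*.
The agentive form *helkahotov*: last vowel = /o/, a rounded vowel → -u → *helkahotovu*.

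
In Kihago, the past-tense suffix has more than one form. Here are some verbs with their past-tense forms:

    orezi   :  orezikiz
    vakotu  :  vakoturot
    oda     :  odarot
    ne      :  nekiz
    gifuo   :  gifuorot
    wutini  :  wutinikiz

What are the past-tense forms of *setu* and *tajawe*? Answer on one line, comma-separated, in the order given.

The suffix is conditioned by the last vowel: -kiz when the last vowel of the stem is a front vowel (*orezi*, *ne*, *wutini*); -rot when the last vowel of the stem is a back vowel (*vakotu*, *oda*, *gifuo*).
*setu*: last vowel = /u/, a back vowel → -rot → *seturot*.
The last vowel of *tajawe* is /e/, which is a front vowel, so the suffix is -kiz, giving *tajawekiz*.

seturot, tajawekiz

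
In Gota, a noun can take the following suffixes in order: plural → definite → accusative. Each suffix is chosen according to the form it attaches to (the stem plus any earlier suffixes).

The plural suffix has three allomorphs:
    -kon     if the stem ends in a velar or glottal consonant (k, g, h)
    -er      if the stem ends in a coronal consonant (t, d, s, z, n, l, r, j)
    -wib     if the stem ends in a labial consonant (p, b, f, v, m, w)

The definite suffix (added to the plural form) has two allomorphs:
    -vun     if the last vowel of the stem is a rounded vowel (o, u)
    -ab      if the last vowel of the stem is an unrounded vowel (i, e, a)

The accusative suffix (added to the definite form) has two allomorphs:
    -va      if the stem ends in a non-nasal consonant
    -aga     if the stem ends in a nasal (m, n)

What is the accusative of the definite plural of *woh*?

The final consonant of *woh* is /h/, which is velar/glottal, so the plural suffix is -kon, giving *wohkon*.
The plural form *wohkon*: last vowel = /o/, a rounded vowel → -vun → *wohkonvun*.
Since the final consonant of the definite form *wohkonvun* is /n/ (a nasal), it takes -aga, giving *wohkonvunaga*.

wohkonvunaga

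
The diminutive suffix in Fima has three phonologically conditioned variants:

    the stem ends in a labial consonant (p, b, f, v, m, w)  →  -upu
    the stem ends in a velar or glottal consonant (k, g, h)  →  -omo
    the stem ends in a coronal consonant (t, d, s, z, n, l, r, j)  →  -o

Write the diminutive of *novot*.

*novot* — final consonant /t/ (coronal) → -o → *novoto*.

novoto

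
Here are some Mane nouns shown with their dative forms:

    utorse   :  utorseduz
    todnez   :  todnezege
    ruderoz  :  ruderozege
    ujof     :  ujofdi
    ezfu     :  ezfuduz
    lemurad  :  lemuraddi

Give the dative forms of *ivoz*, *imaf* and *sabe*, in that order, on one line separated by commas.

Looking at the final sound of each stem: -ege when the stem ends in a sibilant (*todnez*, *ruderoz*); -di when the stem ends in a non-sibilant consonant (*ujof*, *lemurad*); -duz when the stem ends in a vowel (*utorse*, *ezfu*).
Since the final sound of *ivoz* is /z/ (a sibilant), it takes -ege, giving *ivozege*.
The final sound of *imaf* is /f/, which is a non-sibilant consonant, so the suffix is -di, giving *imafdi*.
Since the final sound of *sabe* is /e/ (a vowel), it takes -duz, giving *sabeduz*.

ivozege, imafdi, sabeduz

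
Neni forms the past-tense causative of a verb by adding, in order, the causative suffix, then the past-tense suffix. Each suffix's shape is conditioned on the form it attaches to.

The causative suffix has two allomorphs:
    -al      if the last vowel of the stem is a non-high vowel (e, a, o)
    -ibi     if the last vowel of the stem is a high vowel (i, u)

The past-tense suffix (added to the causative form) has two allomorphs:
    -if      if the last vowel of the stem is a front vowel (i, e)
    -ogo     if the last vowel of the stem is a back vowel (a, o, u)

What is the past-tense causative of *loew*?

The last vowel of *loew* is /e/, which is a non-high vowel, so the causative suffix is -al, giving *loewal*.
The last vowel of the causative form *loewal* is /a/, which is a back vowel, so the past-tense suffix is -ogo, giving *loewalogo*.

loewalogo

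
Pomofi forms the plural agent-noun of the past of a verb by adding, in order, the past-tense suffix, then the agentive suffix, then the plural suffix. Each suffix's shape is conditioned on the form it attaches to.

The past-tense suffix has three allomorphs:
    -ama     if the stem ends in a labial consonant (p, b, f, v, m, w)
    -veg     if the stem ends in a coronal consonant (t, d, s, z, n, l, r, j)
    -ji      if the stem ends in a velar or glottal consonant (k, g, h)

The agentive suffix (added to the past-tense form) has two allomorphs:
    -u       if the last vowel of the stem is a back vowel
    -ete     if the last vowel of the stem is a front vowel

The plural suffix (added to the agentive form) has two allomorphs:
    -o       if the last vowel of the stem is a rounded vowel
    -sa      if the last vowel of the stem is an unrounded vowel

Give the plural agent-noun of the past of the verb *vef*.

*vef* — final consonant /f/ (labial) → -ama → *vefama*.
Since the last vowel of the past-tense form *vefama* is /a/ (a back vowel), it takes -u, giving *vefamau*.
The agentive form *vefamau* — last vowel /u/ (a rounded vowel) → -o → *vefamauo*.

vefamauo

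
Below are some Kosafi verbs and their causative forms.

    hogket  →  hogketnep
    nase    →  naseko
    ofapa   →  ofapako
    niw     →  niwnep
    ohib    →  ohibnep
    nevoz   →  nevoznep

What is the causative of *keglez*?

kegleznep

The pattern is consonant vs. vowel: -nep when the stem ends in a consonant (*hogket*, *niw*, *ohib*, *nevoz*); -ko when the stem ends in a vowel (*nase*, *ofapa*).
*keglez* — final sound /z/ (a consonant) → -nep → *kegleznep*.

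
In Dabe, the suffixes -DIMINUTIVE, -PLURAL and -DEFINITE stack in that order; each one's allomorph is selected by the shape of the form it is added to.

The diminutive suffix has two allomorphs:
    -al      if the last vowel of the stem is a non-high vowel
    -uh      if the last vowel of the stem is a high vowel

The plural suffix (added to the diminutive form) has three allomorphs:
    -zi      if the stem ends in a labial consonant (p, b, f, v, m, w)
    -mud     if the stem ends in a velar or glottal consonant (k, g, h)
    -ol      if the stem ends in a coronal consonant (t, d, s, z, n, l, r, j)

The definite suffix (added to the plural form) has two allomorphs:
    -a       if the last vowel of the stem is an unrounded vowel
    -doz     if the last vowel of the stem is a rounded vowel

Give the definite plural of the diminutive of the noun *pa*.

paaloldoz

*pa*: last vowel = /a/, a non-high vowel → -al → *paal*.
The final consonant of the diminutive form *paal* is /l/, which is coronal, so the plural suffix is -ol, giving *paalol*.
Since the last vowel of the plural form *paalol* is /o/ (a rounded vowel), it takes -doz, giving *paaloldoz*.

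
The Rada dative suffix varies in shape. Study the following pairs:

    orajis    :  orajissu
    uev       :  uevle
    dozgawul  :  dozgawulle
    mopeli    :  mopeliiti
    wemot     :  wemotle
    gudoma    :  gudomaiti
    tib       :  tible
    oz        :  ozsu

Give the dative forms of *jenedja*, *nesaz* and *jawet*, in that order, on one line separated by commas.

The pattern is sibilance of the final sound: -su when the stem ends in a sibilant (*orajis*, *oz*); -le when the stem ends in a non-sibilant consonant (*uev*, *dozgawul*, *wemot*, *tib*); -iti when the stem ends in a vowel (*mopeli*, *gudoma*).
*jenedja* — final sound /a/ (a vowel) → -iti → *jenedjaiti*.
The final sound of *nesaz* is /z/, which is a sibilant, so the suffix is -su, giving *nesazsu*.
The final sound of *jawet* is /t/, which is a non-sibilant consonant, so the suffix is -le, giving *jawetle*.

jenedjaiti, nesazsu, jawetle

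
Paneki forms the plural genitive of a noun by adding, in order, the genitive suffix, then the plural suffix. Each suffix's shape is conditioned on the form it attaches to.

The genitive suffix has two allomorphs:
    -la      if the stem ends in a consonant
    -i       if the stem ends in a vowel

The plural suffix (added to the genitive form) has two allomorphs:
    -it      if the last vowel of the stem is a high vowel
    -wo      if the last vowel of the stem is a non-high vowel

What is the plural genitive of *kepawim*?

kepawimlawo

Since the final sound of *kepawim* is /m/ (a consonant), it takes -la, giving *kepawimla*.
The genitive form *kepawimla* — last vowel /a/ (a non-high vowel) → -wo → *kepawimlawo*.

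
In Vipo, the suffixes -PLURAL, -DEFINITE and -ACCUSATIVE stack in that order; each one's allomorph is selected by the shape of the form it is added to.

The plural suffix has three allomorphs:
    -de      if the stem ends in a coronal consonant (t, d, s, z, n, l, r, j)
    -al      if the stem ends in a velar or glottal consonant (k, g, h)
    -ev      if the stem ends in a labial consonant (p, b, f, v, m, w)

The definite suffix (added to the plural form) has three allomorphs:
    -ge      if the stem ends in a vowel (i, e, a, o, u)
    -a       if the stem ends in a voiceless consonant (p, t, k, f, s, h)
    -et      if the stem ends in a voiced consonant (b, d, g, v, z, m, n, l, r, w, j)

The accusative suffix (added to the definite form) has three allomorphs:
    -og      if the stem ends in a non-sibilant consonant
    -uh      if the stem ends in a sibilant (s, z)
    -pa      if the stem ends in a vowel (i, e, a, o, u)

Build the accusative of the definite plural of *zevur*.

*zevur* — final consonant /r/ (coronal) → -de → *zevurde*.
Since the final sound of the plural form *zevurde* is /e/ (a vowel), it takes -ge, giving *zevurdege*.
The final sound of the definite form *zevurdege* is /e/, which is a vowel, so the accusative suffix is -pa, giving *zevurdegepa*.

zevurdegepa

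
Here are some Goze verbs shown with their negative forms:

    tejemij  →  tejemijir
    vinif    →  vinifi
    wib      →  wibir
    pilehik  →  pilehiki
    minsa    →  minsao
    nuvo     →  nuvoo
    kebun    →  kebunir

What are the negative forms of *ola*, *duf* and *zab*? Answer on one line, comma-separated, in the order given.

The alternation tracks the final sound of the stem — -i when the stem ends in a voiceless consonant (*vinif*, *pilehik*); -ir when the stem ends in a voiced consonant (*tejemij*, *wib*, *kebun*); -o when the stem ends in a vowel (*minsa*, *nuvo*).
The final sound of *ola* is /a/, which is a vowel, so the suffix is -o, giving *olao*.
*duf* — final sound /f/ (a voiceless consonant) → -i → *dufi*.
Since the final sound of *zab* is /b/ (a voiced consonant), it takes -ir, giving *zabir*.

olao, dufi, zabir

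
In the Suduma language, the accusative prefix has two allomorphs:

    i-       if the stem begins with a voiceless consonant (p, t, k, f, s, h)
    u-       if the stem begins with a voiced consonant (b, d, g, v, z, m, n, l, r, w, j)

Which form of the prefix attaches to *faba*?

i-

Since the first consonant of *faba* is /f/ (voiceless), it takes i-.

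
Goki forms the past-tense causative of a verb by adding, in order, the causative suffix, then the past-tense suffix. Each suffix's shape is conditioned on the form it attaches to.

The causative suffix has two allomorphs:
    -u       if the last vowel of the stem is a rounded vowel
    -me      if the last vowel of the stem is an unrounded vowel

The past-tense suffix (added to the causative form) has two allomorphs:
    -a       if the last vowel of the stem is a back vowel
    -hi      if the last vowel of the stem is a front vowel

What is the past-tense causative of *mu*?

*mu* — last vowel /u/ (a rounded vowel) → -u → *muu*.
The causative form *muu* — last vowel /u/ (a back vowel) → -a → *muua*.

muua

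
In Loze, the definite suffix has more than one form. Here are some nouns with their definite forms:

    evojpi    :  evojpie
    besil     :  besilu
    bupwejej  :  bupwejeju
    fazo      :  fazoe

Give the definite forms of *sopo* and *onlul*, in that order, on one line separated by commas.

Looking at the final sound of each stem: -u when the stem ends in a consonant (*besil*, *bupwejej*); -e when the stem ends in a vowel (*evojpi*, *fazo*).
Since the final sound of *sopo* is /o/ (a vowel), it takes -e, giving *sopoe*.
The final sound of *onlul* is /l/, which is a consonant, so the suffix is -u, giving *onlulu*.

sopoe, onlulu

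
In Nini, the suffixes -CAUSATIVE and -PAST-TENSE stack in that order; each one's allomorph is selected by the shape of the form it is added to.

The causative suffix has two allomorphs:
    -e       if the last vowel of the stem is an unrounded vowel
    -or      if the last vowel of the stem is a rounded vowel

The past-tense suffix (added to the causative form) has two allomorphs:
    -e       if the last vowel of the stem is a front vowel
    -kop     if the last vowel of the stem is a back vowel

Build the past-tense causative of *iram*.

iramee

The last vowel of *iram* is /a/, which is an unrounded vowel, so the causative suffix is -e, giving *irame*.
The causative form *irame* — last vowel /e/ (a front vowel) → -e → *iramee*.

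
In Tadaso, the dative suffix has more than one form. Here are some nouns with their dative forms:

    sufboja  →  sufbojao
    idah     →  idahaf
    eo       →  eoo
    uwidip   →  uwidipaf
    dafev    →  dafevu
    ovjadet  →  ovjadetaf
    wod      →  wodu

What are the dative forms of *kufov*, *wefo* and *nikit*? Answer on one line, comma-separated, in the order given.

The pattern is voicing of the final sound: -af when the stem ends in a voiceless consonant (*idah*, *uwidip*, *ovjadet*); -u when the stem ends in a voiced consonant (*dafev*, *wod*); -o when the stem ends in a vowel (*sufboja*, *eo*).
The final sound of *kufov* is /v/, which is a voiced consonant, so the suffix is -u, giving *kufovu*.
*wefo* — final sound /o/ (a vowel) → -o → *wefoo*.
The final sound of *nikit* is /t/, which is a voiceless consonant, so the suffix is -af, giving *nikitaf*.

kufovu, wefoo, nikitaf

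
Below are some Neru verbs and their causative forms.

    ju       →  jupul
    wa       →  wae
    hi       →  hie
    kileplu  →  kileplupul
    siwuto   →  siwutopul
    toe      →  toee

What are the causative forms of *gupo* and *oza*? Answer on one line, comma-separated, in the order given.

gupopul, ozae

The alternation tracks the last vowel of the stem — -pul when the last vowel of the stem is a rounded vowel (*ju*, *kileplu*, *siwuto*); -e when the last vowel of the stem is an unrounded vowel (*wa*, *hi*, *toe*).
*gupo*: last vowel = /o/, a rounded vowel → -pul → *gupopul*.
*oza* — last vowel /a/ (an unrounded vowel) → -e → *ozae*.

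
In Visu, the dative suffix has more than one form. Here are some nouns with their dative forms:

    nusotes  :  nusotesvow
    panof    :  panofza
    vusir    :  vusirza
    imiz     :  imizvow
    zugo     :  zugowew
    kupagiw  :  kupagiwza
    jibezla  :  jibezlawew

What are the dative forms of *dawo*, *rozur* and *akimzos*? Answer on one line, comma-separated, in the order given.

dawowew, rozurza, akimzosvow

The alternation tracks the final sound of the stem — -vow when the stem ends in a sibilant (*nusotes*, *imiz*); -za when the stem ends in a non-sibilant consonant (*panof*, *vusir*, *kupagiw*); -wew when the stem ends in a vowel (*zugo*, *jibezla*).
*dawo* — final sound /o/ (a vowel) → -wew → *dawowew*.
*rozur*: final sound = /r/, a non-sibilant consonant → -za → *rozurza*.
*akimzos*: final sound = /s/, a sibilant → -vow → *akimzosvow*.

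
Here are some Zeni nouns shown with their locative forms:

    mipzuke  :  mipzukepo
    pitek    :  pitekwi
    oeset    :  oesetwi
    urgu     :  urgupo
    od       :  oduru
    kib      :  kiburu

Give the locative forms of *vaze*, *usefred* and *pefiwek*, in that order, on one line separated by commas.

Looking at the final sound of each stem: -wi when the stem ends in a voiceless consonant (*pitek*, *oeset*); -uru when the stem ends in a voiced consonant (*od*, *kib*); -po when the stem ends in a vowel (*mipzuke*, *urgu*).
*vaze*: final sound = /e/, a vowel → -po → *vazepo*.
The final sound of *usefred* is /d/, which is a voiced consonant, so the suffix is -uru, giving *usefreduru*.
The final sound of *pefiwek* is /k/, which is a voiceless consonant, so the suffix is -wi, giving *pefiwekwi*.

vazepo, usefreduru, pefiwekwi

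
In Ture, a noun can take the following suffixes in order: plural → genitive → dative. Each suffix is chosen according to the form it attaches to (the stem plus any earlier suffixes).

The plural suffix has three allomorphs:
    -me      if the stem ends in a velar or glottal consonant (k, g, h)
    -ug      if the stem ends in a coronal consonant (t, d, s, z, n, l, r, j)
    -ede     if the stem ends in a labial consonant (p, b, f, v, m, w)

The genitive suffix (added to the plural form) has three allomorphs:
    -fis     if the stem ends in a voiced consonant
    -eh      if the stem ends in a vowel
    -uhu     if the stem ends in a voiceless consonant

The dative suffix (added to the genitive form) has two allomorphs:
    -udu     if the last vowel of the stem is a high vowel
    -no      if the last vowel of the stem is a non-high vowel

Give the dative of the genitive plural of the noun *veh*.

vehmeehno

*veh* — final consonant /h/ (velar/glottal) → -me → *vehme*.
Since the final sound of the plural form *vehme* is /e/ (a vowel), it takes -eh, giving *vehmeeh*.
The last vowel of the genitive form *vehmeeh* is /e/, which is a non-high vowel, so the dative suffix is -no, giving *vehmeehno*.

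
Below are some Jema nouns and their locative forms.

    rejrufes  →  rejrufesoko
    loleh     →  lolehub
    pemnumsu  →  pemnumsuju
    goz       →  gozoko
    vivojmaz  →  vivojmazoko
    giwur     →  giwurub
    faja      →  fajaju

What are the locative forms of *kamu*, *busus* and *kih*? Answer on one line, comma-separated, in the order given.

kamuju, bususoko, kihub

Looking at the final sound of each stem: -oko when the stem ends in a sibilant (*rejrufes*, *goz*, *vivojmaz*); -ub when the stem ends in a non-sibilant consonant (*loleh*, *giwur*); -ju when the stem ends in a vowel (*pemnumsu*, *faja*).
*kamu* — final sound /u/ (a vowel) → -ju → *kamuju*.
*busus* — final sound /s/ (a sibilant) → -oko → *bususoko*.
The final sound of *kih* is /h/, which is a non-sibilant consonant, so the suffix is -ub, giving *kihub*.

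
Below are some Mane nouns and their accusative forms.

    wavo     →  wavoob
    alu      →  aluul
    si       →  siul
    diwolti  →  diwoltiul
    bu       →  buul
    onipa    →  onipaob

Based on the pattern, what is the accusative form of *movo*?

movoob

Looking at the last vowel of each stem: -ul when the last vowel of the stem is a high vowel (*alu*, *si*, *diwolti*, *bu*); -ob when the last vowel of the stem is a non-high vowel (*wavo*, *onipa*).
Since the last vowel of *movo* is /o/ (a non-high vowel), it takes -ob, giving *movoob*.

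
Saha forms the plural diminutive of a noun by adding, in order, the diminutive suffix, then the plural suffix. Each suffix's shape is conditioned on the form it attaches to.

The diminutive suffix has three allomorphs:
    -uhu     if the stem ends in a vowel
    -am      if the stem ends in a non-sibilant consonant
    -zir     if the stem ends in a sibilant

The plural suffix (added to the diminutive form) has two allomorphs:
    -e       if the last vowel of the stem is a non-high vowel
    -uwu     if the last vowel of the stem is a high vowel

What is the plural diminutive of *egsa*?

egsauhuuwu

The final sound of *egsa* is /a/, which is a vowel, so the diminutive suffix is -uhu, giving *egsauhu*.
The last vowel of the diminutive form *egsauhu* is /u/, which is a high vowel, so the plural suffix is -uwu, giving *egsauhuuwu*.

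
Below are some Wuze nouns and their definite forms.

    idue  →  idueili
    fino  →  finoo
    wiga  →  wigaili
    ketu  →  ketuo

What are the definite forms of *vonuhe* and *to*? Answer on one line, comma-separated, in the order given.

The pattern is rounding harmony: -o when the last vowel of the stem is a rounded vowel (*fino*, *ketu*); -ili when the last vowel of the stem is an unrounded vowel (*idue*, *wiga*).
Since the last vowel of *vonuhe* is /e/ (an unrounded vowel), it takes -ili, giving *vonuheili*.
Since the last vowel of *to* is /o/ (a rounded vowel), it takes -o, giving *too*.

vonuheili, too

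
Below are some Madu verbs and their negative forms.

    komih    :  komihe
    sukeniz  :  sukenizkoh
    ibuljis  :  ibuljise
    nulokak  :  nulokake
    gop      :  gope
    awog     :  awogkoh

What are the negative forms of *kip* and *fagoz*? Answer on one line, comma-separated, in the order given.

The alternation tracks the final consonant of the stem — -e when the stem ends in a voiceless consonant (*komih*, *ibuljis*, *nulokak*, *gop*); -koh when the stem ends in a voiced consonant (*sukeniz*, *awog*).
*kip*: final consonant = /p/, voiceless → -e → *kipe*.
*fagoz*: final consonant = /z/, voiced → -koh → *fagozkoh*.

kipe, fagozkoh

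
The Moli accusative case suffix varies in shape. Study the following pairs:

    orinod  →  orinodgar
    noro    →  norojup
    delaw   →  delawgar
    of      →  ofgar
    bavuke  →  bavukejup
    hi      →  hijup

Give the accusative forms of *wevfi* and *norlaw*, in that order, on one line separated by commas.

The suffix is conditioned by the final sound: -gar when the stem ends in a consonant (*orinod*, *delaw*, *of*); -jup when the stem ends in a vowel (*noro*, *bavuke*, *hi*).
*wevfi* — final sound /i/ (a vowel) → -jup → *wevfijup*.
*norlaw*: final sound = /w/, a consonant → -gar → *norlawgar*.

wevfijup, norlawgar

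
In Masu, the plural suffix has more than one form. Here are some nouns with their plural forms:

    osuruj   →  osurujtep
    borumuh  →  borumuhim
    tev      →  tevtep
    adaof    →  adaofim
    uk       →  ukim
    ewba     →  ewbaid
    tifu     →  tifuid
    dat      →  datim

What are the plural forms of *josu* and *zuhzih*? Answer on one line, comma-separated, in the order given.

The suffix is conditioned by the final sound: -im when the stem ends in a voiceless consonant (*borumuh*, *adaof*, *uk*, *dat*); -tep when the stem ends in a voiced consonant (*osuruj*, *tev*); -id when the stem ends in a vowel (*ewba*, *tifu*).
Since the final sound of *josu* is /u/ (a vowel), it takes -id, giving *josuid*.
Since the final sound of *zuhzih* is /h/ (a voiceless consonant), it takes -im, giving *zuhzihim*.

josuid, zuhzihim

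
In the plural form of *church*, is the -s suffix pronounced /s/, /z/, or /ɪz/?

The stem *church* ends in a sibilant (/s, z, ʃ, ʒ, tʃ, dʒ/).
The plural suffix surfaces as /ɪz/ after sibilants, /s/ after other voiceless consonants, and /z/ after other voiced sounds.
So the plural -s on *church* is pronounced /ɪz/.

/ɪz/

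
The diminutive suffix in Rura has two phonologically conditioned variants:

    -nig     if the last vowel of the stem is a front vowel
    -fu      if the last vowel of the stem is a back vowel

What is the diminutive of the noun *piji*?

Since the last vowel of *piji* is /i/ (a front vowel), it takes -nig, giving *pijinig*.

pijinig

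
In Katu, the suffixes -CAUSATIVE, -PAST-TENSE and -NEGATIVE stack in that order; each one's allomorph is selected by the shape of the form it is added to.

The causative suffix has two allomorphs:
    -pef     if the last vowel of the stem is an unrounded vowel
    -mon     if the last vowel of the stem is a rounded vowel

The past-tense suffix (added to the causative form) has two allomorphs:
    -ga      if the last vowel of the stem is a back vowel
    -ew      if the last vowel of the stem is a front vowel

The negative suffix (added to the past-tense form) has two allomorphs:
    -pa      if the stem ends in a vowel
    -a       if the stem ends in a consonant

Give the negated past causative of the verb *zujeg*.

Since the last vowel of *zujeg* is /e/ (an unrounded vowel), it takes -pef, giving *zujegpef*.
The last vowel of the causative form *zujegpef* is /e/, which is a front vowel, so the past-tense suffix is -ew, giving *zujegpefew*.
Since the final sound of the past-tense form *zujegpefew* is /w/ (a consonant), it takes -a, giving *zujegpefewa*.

zujegpefewa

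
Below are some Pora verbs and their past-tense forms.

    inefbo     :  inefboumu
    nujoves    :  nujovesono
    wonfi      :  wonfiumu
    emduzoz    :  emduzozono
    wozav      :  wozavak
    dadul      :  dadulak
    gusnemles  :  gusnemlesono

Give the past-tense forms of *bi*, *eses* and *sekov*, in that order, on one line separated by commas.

biumu, esesono, sekovak

Looking at the final sound of each stem: -ono when the stem ends in a sibilant (*nujoves*, *emduzoz*, *gusnemles*); -ak when the stem ends in a non-sibilant consonant (*wozav*, *dadul*); -umu when the stem ends in a vowel (*inefbo*, *wonfi*).
Since the final sound of *bi* is /i/ (a vowel), it takes -umu, giving *biumu*.
The final sound of *eses* is /s/, which is a sibilant, so the suffix is -ono, giving *esesono*.
The final sound of *sekov* is /v/, which is a non-sibilant consonant, so the suffix is -ak, giving *sekovak*.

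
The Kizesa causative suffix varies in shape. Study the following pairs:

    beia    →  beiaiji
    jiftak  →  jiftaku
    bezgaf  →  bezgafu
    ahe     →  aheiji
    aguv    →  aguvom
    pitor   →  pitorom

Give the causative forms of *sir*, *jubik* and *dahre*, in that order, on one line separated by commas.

sirom, jubiku, dahreiji

The suffix is conditioned by the final sound: -u when the stem ends in a voiceless consonant (*jiftak*, *bezgaf*); -om when the stem ends in a voiced consonant (*aguv*, *pitor*); -iji when the stem ends in a vowel (*beia*, *ahe*).
*sir* — final sound /r/ (a voiced consonant) → -om → *sirom*.
*jubik*: final sound = /k/, a voiceless consonant → -u → *jubiku*.
The final sound of *dahre* is /e/, which is a vowel, so the suffix is -iji, giving *dahreiji*.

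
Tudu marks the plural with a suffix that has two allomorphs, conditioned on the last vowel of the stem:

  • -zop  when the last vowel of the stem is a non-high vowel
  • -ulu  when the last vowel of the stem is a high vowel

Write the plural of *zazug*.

The last vowel of *zazug* is /u/, which is a high vowel, so the suffix is -ulu, giving *zazugulu*.

zazugulu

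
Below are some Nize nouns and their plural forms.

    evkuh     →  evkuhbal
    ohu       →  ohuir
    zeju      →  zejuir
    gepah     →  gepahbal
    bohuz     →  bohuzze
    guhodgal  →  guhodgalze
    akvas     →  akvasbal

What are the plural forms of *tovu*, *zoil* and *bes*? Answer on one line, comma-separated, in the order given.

tovuir, zoilze, besbal

Looking at the final sound of each stem: -bal when the stem ends in a voiceless consonant (*evkuh*, *gepah*, *akvas*); -ze when the stem ends in a voiced consonant (*bohuz*, *guhodgal*); -ir when the stem ends in a vowel (*ohu*, *zeju*).
*tovu* — final sound /u/ (a vowel) → -ir → *tovuir*.
*zoil* — final sound /l/ (a voiced consonant) → -ze → *zoilze*.
*bes* — final sound /s/ (a voiceless consonant) → -bal → *besbal*.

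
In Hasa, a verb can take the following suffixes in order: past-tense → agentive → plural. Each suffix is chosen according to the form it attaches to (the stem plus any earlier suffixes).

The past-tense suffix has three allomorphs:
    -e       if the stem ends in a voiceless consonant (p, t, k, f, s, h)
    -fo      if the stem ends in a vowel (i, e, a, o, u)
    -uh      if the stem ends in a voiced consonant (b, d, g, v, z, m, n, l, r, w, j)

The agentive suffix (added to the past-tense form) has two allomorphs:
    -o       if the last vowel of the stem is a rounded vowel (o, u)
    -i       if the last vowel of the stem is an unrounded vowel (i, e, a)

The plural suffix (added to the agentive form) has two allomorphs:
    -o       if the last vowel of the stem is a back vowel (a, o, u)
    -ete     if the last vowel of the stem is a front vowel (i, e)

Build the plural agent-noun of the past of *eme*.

emefooo

Since the final sound of *eme* is /e/ (a vowel), it takes -fo, giving *emefo*.
The last vowel of the past-tense form *emefo* is /o/, which is a rounded vowel, so the agentive suffix is -o, giving *emefoo*.
Since the last vowel of the agentive form *emefoo* is /o/ (a back vowel), it takes -o, giving *emefooo*.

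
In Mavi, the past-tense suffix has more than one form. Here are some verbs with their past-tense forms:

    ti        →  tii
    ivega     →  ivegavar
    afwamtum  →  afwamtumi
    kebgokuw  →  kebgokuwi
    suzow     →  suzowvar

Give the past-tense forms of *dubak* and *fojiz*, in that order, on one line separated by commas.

dubakvar, fojizi

Looking at the last vowel of each stem: -i when the last vowel of the stem is a high vowel (*ti*, *afwamtum*, *kebgokuw*); -var when the last vowel of the stem is a non-high vowel (*ivega*, *suzow*).
*dubak*: last vowel = /a/, a non-high vowel → -var → *dubakvar*.
Since the last vowel of *fojiz* is /i/ (a high vowel), it takes -i, giving *fojizi*.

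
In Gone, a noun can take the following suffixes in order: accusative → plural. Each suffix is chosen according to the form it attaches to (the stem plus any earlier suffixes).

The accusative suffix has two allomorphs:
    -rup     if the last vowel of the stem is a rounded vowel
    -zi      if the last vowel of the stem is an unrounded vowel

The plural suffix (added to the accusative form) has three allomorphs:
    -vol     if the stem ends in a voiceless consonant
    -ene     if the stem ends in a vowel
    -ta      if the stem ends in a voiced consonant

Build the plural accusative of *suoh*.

The last vowel of *suoh* is /o/, which is a rounded vowel, so the accusative suffix is -rup, giving *suohrup*.
The accusative form *suohrup* — final sound /p/ (a voiceless consonant) → -vol → *suohrupvol*.

suohrupvol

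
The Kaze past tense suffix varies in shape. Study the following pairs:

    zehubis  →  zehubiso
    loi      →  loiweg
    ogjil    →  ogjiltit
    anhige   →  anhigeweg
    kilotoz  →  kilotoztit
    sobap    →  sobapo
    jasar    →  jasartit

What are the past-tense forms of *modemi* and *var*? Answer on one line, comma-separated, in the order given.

modemiweg, vartit

The pattern is voicing of the final sound: -o when the stem ends in a voiceless consonant (*zehubis*, *sobap*); -tit when the stem ends in a voiced consonant (*ogjil*, *kilotoz*, *jasar*); -weg when the stem ends in a vowel (*loi*, *anhige*).
Since the final sound of *modemi* is /i/ (a vowel), it takes -weg, giving *modemiweg*.
Since the final sound of *var* is /r/ (a voiced consonant), it takes -tit, giving *vartit*.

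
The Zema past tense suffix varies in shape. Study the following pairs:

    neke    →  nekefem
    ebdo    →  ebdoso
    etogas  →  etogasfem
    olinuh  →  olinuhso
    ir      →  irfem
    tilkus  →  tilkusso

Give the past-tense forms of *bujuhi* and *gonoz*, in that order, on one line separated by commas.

bujuhifem, gonozso

The suffix is conditioned by the last vowel: -so when the last vowel of the stem is a rounded vowel (*ebdo*, *olinuh*, *tilkus*); -fem when the last vowel of the stem is an unrounded vowel (*neke*, *etogas*, *ir*).
*bujuhi* — last vowel /i/ (an unrounded vowel) → -fem → *bujuhifem*.
*gonoz* — last vowel /o/ (a rounded vowel) → -so → *gonozso*.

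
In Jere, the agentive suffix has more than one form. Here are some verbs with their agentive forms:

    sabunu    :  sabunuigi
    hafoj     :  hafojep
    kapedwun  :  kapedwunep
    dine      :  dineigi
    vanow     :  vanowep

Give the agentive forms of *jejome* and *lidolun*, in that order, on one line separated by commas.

jejomeigi, lidolunep

The alternation tracks the final sound of the stem — -ep when the stem ends in a consonant (*hafoj*, *kapedwun*, *vanow*); -igi when the stem ends in a vowel (*sabunu*, *dine*).
*jejome* — final sound /e/ (a vowel) → -igi → *jejomeigi*.
The final sound of *lidolun* is /n/, which is a consonant, so the suffix is -ep, giving *lidolunep*.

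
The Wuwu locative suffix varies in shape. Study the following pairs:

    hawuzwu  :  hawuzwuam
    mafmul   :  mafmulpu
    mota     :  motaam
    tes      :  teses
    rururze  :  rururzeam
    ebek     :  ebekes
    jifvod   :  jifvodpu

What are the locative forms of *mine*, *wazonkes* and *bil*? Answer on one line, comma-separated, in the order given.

The alternation tracks the final sound of the stem — -es when the stem ends in a voiceless consonant (*tes*, *ebek*); -pu when the stem ends in a voiced consonant (*mafmul*, *jifvod*); -am when the stem ends in a vowel (*hawuzwu*, *mota*, *rururze*).
*mine* — final sound /e/ (a vowel) → -am → *mineam*.
*wazonkes*: final sound = /s/, a voiceless consonant → -es → *wazonkeses*.
The final sound of *bil* is /l/, which is a voiced consonant, so the suffix is -pu, giving *bilpu*.

mineam, wazonkeses, bilpu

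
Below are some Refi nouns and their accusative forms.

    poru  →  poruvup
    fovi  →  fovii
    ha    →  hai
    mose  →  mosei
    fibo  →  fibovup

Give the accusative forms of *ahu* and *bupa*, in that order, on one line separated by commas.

ahuvup, bupai

The pattern is rounding harmony: -vup when the last vowel of the stem is a rounded vowel (*poru*, *fibo*); -i when the last vowel of the stem is an unrounded vowel (*fovi*, *ha*, *mose*).
Since the last vowel of *ahu* is /u/ (a rounded vowel), it takes -vup, giving *ahuvup*.
The last vowel of *bupa* is /a/, which is an unrounded vowel, so the suffix is -i, giving *bupai*.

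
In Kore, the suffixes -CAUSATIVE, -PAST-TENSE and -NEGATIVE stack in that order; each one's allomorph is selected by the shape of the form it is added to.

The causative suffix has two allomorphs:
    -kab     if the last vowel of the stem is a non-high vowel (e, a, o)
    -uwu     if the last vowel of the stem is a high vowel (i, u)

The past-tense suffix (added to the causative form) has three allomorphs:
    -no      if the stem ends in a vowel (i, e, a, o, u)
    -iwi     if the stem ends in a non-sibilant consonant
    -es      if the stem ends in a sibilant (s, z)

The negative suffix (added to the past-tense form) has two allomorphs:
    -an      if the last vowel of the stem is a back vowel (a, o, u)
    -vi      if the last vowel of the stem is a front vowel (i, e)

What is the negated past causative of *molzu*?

molzuuwunoan

Since the last vowel of *molzu* is /u/ (a high vowel), it takes -uwu, giving *molzuuwu*.
Since the final sound of the causative form *molzuuwu* is /u/ (a vowel), it takes -no, giving *molzuuwuno*.
The last vowel of the past-tense form *molzuuwuno* is /o/, which is a back vowel, so the negative suffix is -an, giving *molzuuwunoan*.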